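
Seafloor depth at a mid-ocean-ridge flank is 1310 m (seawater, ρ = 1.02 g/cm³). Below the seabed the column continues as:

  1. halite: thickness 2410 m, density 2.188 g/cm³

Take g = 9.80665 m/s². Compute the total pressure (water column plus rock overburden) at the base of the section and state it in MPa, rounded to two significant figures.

seawater: 1020 kg/m³ × 9.80665 m/s² × 1310 m = 1.310×10^7 Pa = 13.10 MPa
halite: 2188 kg/m³ × 9.80665 m/s² × 2410 m = 5.171×10^7 Pa = 51.71 MPa
Total = 13.10 + 51.71 = 64.815 MPa

65 MPa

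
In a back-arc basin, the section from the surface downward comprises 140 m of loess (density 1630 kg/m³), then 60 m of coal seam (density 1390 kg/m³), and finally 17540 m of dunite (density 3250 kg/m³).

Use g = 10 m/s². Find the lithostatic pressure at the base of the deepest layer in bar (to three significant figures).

loess: 1630 kg/m³ × 10 m/s² × 140 m = 2.282×10^6 Pa = 22.82 bar
coal seam: 1390 kg/m³ × 10 m/s² × 60 m = 8.340×10^5 Pa = 8.340 bar
dunite: 3250 kg/m³ × 10 m/s² × 17540 m = 5.700×10^8 Pa = 5700 bar
Total = 22.82 + 8.340 + 5700 = 5731.7 bar

5730 bar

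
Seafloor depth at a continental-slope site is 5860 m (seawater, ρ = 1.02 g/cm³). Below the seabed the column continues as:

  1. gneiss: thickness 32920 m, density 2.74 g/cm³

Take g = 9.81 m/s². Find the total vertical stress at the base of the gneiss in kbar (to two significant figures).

seawater: 1020 kg/m³ × 9.81 m/s² × 5860 m = 5.864×10^7 Pa = 0.5864 kbar
gneiss: 2740 kg/m³ × 9.81 m/s² × 32920 m = 8.849×10^8 Pa = 8.849 kbar
Total = 0.5864 + 8.849 = 9.4351 kbar

9.4 kbar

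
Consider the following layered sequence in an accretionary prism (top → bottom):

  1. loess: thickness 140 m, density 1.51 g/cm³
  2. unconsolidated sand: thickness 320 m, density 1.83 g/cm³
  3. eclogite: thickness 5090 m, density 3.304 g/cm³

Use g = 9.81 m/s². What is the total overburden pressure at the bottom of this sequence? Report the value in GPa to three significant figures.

0.173 GPa

loess: 1510 kg/m³ × 9.81 m/s² × 140 m = 2.074×10^6 Pa = 2.074×10^-3 GPa
unconsolidated sand: 1830 kg/m³ × 9.81 m/s² × 320 m = 5.745×10^6 Pa = 5.745×10^-3 GPa
eclogite: 3304 kg/m³ × 9.81 m/s² × 5090 m = 1.650×10^8 Pa = 0.1650 GPa
Total = 2.074×10^-3 + 5.745×10^-3 + 0.1650 = 0.17280 GPa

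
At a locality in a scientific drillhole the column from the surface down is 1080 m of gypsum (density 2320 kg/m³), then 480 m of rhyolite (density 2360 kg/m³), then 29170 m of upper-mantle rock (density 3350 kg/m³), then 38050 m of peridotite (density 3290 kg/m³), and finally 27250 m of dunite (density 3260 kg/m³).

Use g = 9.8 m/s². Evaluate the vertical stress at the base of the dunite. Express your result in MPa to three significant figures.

gypsum: 2320 kg/m³ × 9.8 m/s² × 1080 m = 2.455×10^7 Pa = 24.55 MPa
rhyolite: 2360 kg/m³ × 9.8 m/s² × 480 m = 1.110×10^7 Pa = 11.10 MPa
upper-mantle rock: 3350 kg/m³ × 9.8 m/s² × 29170 m = 9.577×10^8 Pa = 957.7 MPa
peridotite: 3290 kg/m³ × 9.8 m/s² × 38050 m = 1.227×10^9 Pa = 1227 MPa
dunite: 3260 kg/m³ × 9.8 m/s² × 27250 m = 8.706×10^8 Pa = 870.6 MPa
Total = 24.55 + 11.10 + 957.7 + 1227 + 870.6 = 3090.7 MPa

3090 MPa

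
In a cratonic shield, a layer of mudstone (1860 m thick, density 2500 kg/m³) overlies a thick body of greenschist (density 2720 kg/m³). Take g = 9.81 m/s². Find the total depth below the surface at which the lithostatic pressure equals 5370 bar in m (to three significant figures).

20300 m

Pressure at base of upper layers: 2500×9.81×1860 = 4.562×10^7 Pa = 456.2 bar
Remaining pressure to be supplied by greenschist: 5.370×10^8 − 4.562×10^7 = 4.914×10^8 Pa
Additional depth in greenschist = 4.914×10^8 Pa / (2720 kg/m³ × 9.81 m/s²) = 18415 m
Total depth = 1860 m + 18415 m = 20275 m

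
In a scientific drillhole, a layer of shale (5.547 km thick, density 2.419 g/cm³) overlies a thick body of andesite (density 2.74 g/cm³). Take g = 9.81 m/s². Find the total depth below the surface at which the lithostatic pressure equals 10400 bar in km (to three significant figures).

39.3 km

Pressure at base of upper layers: 2419×9.81×5547 = 1.316×10^8 Pa = 1316 bar
Remaining pressure to be supplied by andesite: 1.040×10^9 − 1.316×10^8 = 9.084×10^8 Pa
Additional depth in andesite = 9.084×10^8 Pa / (2740 kg/m³ × 9.81 m/s²) = 33794 m
Total depth = 5547 m + 33794 m = 39341 m
= 39.341 km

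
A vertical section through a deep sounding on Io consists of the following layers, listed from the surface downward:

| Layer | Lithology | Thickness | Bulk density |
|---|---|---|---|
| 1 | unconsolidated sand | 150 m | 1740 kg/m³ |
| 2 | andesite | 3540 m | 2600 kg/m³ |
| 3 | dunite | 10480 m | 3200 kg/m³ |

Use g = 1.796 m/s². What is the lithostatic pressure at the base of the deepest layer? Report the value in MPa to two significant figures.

unconsolidated sand: 1740 kg/m³ × 1.796 m/s² × 150 m = 4.688×10^5 Pa = 0.4688 MPa
andesite: 2600 kg/m³ × 1.796 m/s² × 3540 m = 1.653×10^7 Pa = 16.53 MPa
dunite: 3200 kg/m³ × 1.796 m/s² × 10480 m = 6.023×10^7 Pa = 60.23 MPa
Total = 0.4688 + 16.53 + 60.23 = 77.230 MPa

77 MPa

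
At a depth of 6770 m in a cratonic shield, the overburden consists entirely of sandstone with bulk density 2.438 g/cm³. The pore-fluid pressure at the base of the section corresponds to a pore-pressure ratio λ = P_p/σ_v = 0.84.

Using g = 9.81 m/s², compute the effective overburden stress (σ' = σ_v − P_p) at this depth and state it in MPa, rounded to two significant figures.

26 MPa

Overburden (lithostatic) stress σ_v:
sandstone: 2438 kg/m³ × 9.81 m/s² × 6770 m = 1.619×10^8 Pa = 161.9 MPa
Pore pressure P_p = λ·σ_v = 0.84 × 161.9 MPa = 136.0 MPa
Effective stress σ' = σ_v − P_p = 161.9 − 136.0 = 25.907 MPa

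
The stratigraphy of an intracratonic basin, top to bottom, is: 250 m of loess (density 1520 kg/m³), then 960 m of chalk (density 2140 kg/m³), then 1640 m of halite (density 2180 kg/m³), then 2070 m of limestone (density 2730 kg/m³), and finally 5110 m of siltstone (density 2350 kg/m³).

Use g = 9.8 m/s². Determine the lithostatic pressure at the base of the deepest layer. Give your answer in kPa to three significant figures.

loess: 1520 kg/m³ × 9.8 m/s² × 250 m = 3.724×10^6 Pa = 3724 kPa
chalk: 2140 kg/m³ × 9.8 m/s² × 960 m = 2.013×10^7 Pa = 20133 kPa
halite: 2180 kg/m³ × 9.8 m/s² × 1640 m = 3.504×10^7 Pa = 35037 kPa
limestone: 2730 kg/m³ × 9.8 m/s² × 2070 m = 5.538×10^7 Pa = 55381 kPa
siltstone: 2350 kg/m³ × 9.8 m/s² × 5110 m = 1.177×10^8 Pa = 1.177×10^5 kPa
Total = 3724 + 20133 + 35037 + 55381 + 1.177×10^5 = 2.3196×10^5 kPa

232000 kPa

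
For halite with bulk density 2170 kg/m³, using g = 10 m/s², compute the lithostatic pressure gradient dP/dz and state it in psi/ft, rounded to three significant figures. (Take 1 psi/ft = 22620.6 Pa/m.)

0.959 psi/ft

dP/dz = ρg = 2170 kg/m³ × 10 m/s² = 21700 Pa/m
= 21700 Pa/m × (1 psi/ft / 22621 Pa/m) = 0.95930 psi/ft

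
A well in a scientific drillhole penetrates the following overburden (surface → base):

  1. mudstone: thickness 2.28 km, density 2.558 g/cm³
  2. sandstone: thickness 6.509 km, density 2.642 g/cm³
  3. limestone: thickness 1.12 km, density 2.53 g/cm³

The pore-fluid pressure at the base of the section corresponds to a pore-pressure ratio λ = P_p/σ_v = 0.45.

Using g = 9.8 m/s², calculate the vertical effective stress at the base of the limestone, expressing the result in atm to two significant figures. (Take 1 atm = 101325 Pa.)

Overburden (lithostatic) stress σ_v:
mudstone: 2558 kg/m³ × 9.8 m/s² × 2280 m = 5.716×10^7 Pa = 57.16 MPa
sandstone: 2642 kg/m³ × 9.8 m/s² × 6509 m = 1.685×10^8 Pa = 168.5 MPa
limestone: 2530 kg/m³ × 9.8 m/s² × 1120 m = 2.777×10^7 Pa = 27.77 MPa
Total = 57.16 + 168.5 + 27.77 = 253.45 MPa
Pore pressure P_p = λ·σ_v = 0.45 × 253.5 MPa = 114.1 MPa
Effective stress σ' = σ_v − P_p = 253.5 − 114.1 = 139.40 MPa = 1375.8 atm

1400 atm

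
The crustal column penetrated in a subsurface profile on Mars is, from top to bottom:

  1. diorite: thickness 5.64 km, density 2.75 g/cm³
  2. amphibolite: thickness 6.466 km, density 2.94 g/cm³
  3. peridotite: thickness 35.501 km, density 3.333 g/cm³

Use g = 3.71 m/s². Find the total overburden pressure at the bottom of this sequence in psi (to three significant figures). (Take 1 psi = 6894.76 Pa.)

diorite: 2750 kg/m³ × 3.71 m/s² × 5640 m = 5.754×10^7 Pa = 8346 psi
amphibolite: 2940 kg/m³ × 3.71 m/s² × 6466 m = 7.053×10^7 Pa = 10229 psi
peridotite: 3333 kg/m³ × 3.71 m/s² × 35501 m = 4.390×10^8 Pa = 63669 psi
Total = 8346 + 10229 + 63669 = 82244 psi

82200 psi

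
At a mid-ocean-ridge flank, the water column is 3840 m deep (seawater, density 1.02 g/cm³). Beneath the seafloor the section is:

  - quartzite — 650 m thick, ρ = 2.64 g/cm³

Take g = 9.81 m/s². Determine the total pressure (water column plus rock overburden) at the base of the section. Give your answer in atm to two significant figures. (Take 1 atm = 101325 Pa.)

550 atm

seawater: 1020 kg/m³ × 9.81 m/s² × 3840 m = 3.842×10^7 Pa = 379.2 atm
quartzite: 2640 kg/m³ × 9.81 m/s² × 650 m = 1.683×10^7 Pa = 166.1 atm
Total = 379.2 + 166.1 = 545.35 atm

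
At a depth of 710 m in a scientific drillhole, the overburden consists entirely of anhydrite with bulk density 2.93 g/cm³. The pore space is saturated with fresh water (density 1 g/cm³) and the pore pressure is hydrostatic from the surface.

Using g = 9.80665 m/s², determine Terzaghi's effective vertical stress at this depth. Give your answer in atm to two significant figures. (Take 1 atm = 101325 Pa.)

130 atm

Overburden (lithostatic) stress σ_v:
anhydrite: 2930 kg/m³ × 9.80665 m/s² × 710 m = 2.040×10^7 Pa = 20.40 MPa
Pore pressure P_p = 1000 kg/m³ × 9.80665 m/s² × 710 m = 6.963×10^6 Pa = 6.963 MPa
Effective stress σ' = σ_v − P_p = 20.40 − 6.963 = 13.438 MPa = 132.62 atm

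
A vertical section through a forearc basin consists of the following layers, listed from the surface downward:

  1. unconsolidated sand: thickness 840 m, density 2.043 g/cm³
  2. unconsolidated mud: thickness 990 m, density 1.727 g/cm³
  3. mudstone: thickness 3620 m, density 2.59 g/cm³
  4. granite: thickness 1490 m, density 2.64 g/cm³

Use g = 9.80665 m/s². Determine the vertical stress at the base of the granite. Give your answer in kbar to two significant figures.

unconsolidated sand: 2043 kg/m³ × 9.80665 m/s² × 840 m = 1.683×10^7 Pa = 0.1683 kbar
unconsolidated mud: 1727 kg/m³ × 9.80665 m/s² × 990 m = 1.677×10^7 Pa = 0.1677 kbar
mudstone: 2590 kg/m³ × 9.80665 m/s² × 3620 m = 9.195×10^7 Pa = 0.9195 kbar
granite: 2640 kg/m³ × 9.80665 m/s² × 1490 m = 3.858×10^7 Pa = 0.3858 kbar
Total = 0.1683 + 0.1677 + 0.9195 + 0.3858 = 1.6412 kbar

1.6 kbar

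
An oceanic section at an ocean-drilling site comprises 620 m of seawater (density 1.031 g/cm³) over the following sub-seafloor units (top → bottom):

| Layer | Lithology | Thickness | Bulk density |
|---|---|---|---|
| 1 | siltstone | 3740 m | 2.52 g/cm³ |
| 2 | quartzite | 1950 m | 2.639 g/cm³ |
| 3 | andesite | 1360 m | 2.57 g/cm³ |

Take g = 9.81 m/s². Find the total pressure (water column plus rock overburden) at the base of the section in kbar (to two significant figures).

seawater: 1031 kg/m³ × 9.81 m/s² × 620 m = 6.271×10^6 Pa = 0.06271 kbar
siltstone: 2520 kg/m³ × 9.81 m/s² × 3740 m = 9.246×10^7 Pa = 0.9246 kbar
quartzite: 2639 kg/m³ × 9.81 m/s² × 1950 m = 5.048×10^7 Pa = 0.5048 kbar
andesite: 2570 kg/m³ × 9.81 m/s² × 1360 m = 3.429×10^7 Pa = 0.3429 kbar
Total = 0.06271 + 0.9246 + 0.5048 + 0.3429 = 1.8350 kbar

1.8 kbar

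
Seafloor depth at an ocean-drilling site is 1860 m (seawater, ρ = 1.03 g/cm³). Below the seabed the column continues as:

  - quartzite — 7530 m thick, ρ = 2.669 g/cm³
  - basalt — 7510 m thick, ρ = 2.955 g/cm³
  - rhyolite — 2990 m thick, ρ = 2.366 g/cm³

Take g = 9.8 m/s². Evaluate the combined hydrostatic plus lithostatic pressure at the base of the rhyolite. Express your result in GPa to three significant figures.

0.503 GPa

seawater: 1030 kg/m³ × 9.8 m/s² × 1860 m = 1.877×10^7 Pa = 0.01877 GPa
quartzite: 2669 kg/m³ × 9.8 m/s² × 7530 m = 1.970×10^8 Pa = 0.1970 GPa
basalt: 2955 kg/m³ × 9.8 m/s² × 7510 m = 2.175×10^8 Pa = 0.2175 GPa
rhyolite: 2366 kg/m³ × 9.8 m/s² × 2990 m = 6.933×10^7 Pa = 0.06933 GPa
Total = 0.01877 + 0.1970 + 0.2175 + 0.06933 = 0.50254 GPa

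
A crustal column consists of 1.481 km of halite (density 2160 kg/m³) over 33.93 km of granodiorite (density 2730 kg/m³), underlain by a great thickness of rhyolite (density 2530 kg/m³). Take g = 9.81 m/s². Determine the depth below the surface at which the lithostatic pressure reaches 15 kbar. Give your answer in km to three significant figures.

Pressure at base of upper layers: 2160×9.81×1481 + 2730×9.81×33930 = 9.401×10^8 Pa = 9.401 kbar
Remaining pressure to be supplied by rhyolite: 1.500×10^9 − 9.401×10^8 = 5.599×10^8 Pa
Additional depth in rhyolite = 5.599×10^8 Pa / (2530 kg/m³ × 9.81 m/s²) = 22560 m
Total depth = 35411 m + 22560 m = 57971 m
= 57.971 km

58.0 km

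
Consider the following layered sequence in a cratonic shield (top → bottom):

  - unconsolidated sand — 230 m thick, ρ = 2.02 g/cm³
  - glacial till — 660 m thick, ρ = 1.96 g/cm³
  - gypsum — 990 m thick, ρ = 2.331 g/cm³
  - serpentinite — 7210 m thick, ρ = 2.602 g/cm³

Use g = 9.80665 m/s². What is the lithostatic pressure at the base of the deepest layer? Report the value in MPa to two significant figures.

220 MPa

unconsolidated sand: 2020 kg/m³ × 9.80665 m/s² × 230 m = 4.556×10^6 Pa = 4.556 MPa
glacial till: 1960 kg/m³ × 9.80665 m/s² × 660 m = 1.269×10^7 Pa = 12.69 MPa
gypsum: 2331 kg/m³ × 9.80665 m/s² × 990 m = 2.263×10^7 Pa = 22.63 MPa
serpentinite: 2602 kg/m³ × 9.80665 m/s² × 7210 m = 1.840×10^8 Pa = 184.0 MPa
Total = 4.556 + 12.69 + 22.63 + 184.0 = 223.85 MPa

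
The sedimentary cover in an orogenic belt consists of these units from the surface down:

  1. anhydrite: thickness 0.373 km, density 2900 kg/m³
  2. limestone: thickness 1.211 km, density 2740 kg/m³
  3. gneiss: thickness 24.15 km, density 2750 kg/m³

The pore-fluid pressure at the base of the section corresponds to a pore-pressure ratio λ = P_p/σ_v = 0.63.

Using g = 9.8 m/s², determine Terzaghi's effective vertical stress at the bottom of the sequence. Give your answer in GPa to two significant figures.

Overburden (lithostatic) stress σ_v:
anhydrite: 2900 kg/m³ × 9.8 m/s² × 373 m = 1.060×10^7 Pa = 10.60 MPa
limestone: 2740 kg/m³ × 9.8 m/s² × 1211 m = 3.252×10^7 Pa = 32.52 MPa
gneiss: 2750 kg/m³ × 9.8 m/s² × 24150 m = 6.508×10^8 Pa = 650.8 MPa
Total = 10.60 + 32.52 + 650.8 = 693.96 MPa
Pore pressure P_p = λ·σ_v = 0.63 × 694.0 MPa = 437.2 MPa
Effective stress σ' = σ_v − P_p = 694.0 − 437.2 = 256.77 MPa = 0.25677 GPa

0.26 GPa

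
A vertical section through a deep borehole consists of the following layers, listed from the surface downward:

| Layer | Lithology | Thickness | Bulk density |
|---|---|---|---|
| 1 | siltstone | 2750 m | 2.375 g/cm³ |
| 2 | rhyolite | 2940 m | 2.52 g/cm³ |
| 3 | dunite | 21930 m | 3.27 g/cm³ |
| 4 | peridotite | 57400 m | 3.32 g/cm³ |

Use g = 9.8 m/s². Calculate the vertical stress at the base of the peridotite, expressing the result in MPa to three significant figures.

2710 MPa

siltstone: 2375 kg/m³ × 9.8 m/s² × 2750 m = 6.401×10^7 Pa = 64.01 MPa
rhyolite: 2520 kg/m³ × 9.8 m/s² × 2940 m = 7.261×10^7 Pa = 72.61 MPa
dunite: 3270 kg/m³ × 9.8 m/s² × 21930 m = 7.028×10^8 Pa = 702.8 MPa
peridotite: 3320 kg/m³ × 9.8 m/s² × 57400 m = 1.868×10^9 Pa = 1868 MPa
Total = 64.01 + 72.61 + 702.8 + 1868 = 2706.9 MPa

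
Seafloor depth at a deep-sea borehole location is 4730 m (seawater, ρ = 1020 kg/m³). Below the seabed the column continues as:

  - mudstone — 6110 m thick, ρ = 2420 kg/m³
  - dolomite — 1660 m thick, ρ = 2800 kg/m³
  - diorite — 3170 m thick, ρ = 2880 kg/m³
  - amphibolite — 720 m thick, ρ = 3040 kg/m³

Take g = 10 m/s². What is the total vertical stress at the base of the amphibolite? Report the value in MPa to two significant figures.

seawater: 1020 kg/m³ × 10 m/s² × 4730 m = 4.825×10^7 Pa = 48.25 MPa
mudstone: 2420 kg/m³ × 10 m/s² × 6110 m = 1.479×10^8 Pa = 147.9 MPa
dolomite: 2800 kg/m³ × 10 m/s² × 1660 m = 4.648×10^7 Pa = 46.48 MPa
diorite: 2880 kg/m³ × 10 m/s² × 3170 m = 9.130×10^7 Pa = 91.30 MPa
amphibolite: 3040 kg/m³ × 10 m/s² × 720 m = 2.189×10^7 Pa = 21.89 MPa
Total = 48.25 + 147.9 + 46.48 + 91.30 + 21.89 = 355.77 MPa

360 MPa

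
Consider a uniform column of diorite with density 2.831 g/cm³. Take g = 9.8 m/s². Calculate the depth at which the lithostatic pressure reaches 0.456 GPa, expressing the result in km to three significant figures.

16.4 km

h = P/(ρg) = 0.456 GPa / (2831 kg/m³ × 9.8 m/s²) = 4.560×10^8 Pa / 27744 Pa/m = 16436 m
= 16.436 km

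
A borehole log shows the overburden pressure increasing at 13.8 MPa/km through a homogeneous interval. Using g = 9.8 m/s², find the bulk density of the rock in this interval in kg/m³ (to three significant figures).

1410 kg/m³

ρ = (dP/dz)/g = 13.8 MPa/km / 9.8 m/s² = 13800 Pa/m / 9.8 m/s² = 1408.2 kg/m³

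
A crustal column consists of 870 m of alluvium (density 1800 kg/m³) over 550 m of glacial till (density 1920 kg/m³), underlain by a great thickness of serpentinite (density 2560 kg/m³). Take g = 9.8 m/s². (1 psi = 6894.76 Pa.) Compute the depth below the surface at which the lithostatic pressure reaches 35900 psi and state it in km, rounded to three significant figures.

Pressure at base of upper layers: 1800×9.8×870 + 1920×9.8×550 = 2.570×10^7 Pa = 3727 psi
Remaining pressure to be supplied by serpentinite: 2.475×10^8 − 2.570×10^7 = 2.218×10^8 Pa
Additional depth in serpentinite = 2.218×10^8 Pa / (2560 kg/m³ × 9.8 m/s²) = 8841.9 m
Total depth = 1420 m + 8841.9 m = 10262 m
= 10.262 km

10.3 km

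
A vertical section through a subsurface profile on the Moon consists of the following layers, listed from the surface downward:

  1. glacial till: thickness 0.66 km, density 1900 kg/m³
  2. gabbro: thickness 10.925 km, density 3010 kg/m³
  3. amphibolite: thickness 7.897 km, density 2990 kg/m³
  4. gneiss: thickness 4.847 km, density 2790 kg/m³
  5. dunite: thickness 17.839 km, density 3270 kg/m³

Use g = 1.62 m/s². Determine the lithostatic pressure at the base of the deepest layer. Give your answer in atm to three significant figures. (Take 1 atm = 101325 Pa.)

2070 atm

glacial till: 1900 kg/m³ × 1.62 m/s² × 660 m = 2.031×10^6 Pa = 20.05 atm
gabbro: 3010 kg/m³ × 1.62 m/s² × 10925 m = 5.327×10^7 Pa = 525.8 atm
amphibolite: 2990 kg/m³ × 1.62 m/s² × 7897 m = 3.825×10^7 Pa = 377.5 atm
gneiss: 2790 kg/m³ × 1.62 m/s² × 4847 m = 2.191×10^7 Pa = 216.2 atm
dunite: 3270 kg/m³ × 1.62 m/s² × 17839 m = 9.450×10^7 Pa = 932.6 atm
Total = 20.05 + 525.8 + 377.5 + 216.2 + 932.6 = 2072.2 atm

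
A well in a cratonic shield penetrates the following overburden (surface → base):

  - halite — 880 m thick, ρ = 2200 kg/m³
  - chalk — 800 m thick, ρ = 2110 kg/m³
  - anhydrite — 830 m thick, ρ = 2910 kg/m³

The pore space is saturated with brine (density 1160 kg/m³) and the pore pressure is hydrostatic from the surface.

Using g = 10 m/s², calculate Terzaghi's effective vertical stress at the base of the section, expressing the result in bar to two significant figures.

310 bar

Overburden (lithostatic) stress σ_v:
halite: 2200 kg/m³ × 10 m/s² × 880 m = 1.936×10^7 Pa = 19.36 MPa
chalk: 2110 kg/m³ × 10 m/s² × 800 m = 1.688×10^7 Pa = 16.88 MPa
anhydrite: 2910 kg/m³ × 10 m/s² × 830 m = 2.415×10^7 Pa = 24.15 MPa
Total = 19.36 + 16.88 + 24.15 = 60.393 MPa
Pore pressure P_p = 1160 kg/m³ × 10 m/s² × 2510 m = 2.912×10^7 Pa = 29.12 MPa
Effective stress σ' = σ_v − P_p = 60.39 − 29.12 = 31.277 MPa = 312.77 bar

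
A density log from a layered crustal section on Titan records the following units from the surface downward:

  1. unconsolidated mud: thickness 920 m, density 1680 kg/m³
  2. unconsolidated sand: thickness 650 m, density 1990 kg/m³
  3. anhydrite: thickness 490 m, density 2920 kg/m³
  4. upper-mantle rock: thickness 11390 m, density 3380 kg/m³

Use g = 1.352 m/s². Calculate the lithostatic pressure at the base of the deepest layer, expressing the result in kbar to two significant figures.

unconsolidated mud: 1680 kg/m³ × 1.352 m/s² × 920 m = 2.090×10^6 Pa = 0.02090 kbar
unconsolidated sand: 1990 kg/m³ × 1.352 m/s² × 650 m = 1.749×10^6 Pa = 0.01749 kbar
anhydrite: 2920 kg/m³ × 1.352 m/s² × 490 m = 1.934×10^6 Pa = 0.01934 kbar
upper-mantle rock: 3380 kg/m³ × 1.352 m/s² × 11390 m = 5.205×10^7 Pa = 0.5205 kbar
Total = 0.02090 + 0.01749 + 0.01934 + 0.5205 = 0.57822 kbar

0.58 kbar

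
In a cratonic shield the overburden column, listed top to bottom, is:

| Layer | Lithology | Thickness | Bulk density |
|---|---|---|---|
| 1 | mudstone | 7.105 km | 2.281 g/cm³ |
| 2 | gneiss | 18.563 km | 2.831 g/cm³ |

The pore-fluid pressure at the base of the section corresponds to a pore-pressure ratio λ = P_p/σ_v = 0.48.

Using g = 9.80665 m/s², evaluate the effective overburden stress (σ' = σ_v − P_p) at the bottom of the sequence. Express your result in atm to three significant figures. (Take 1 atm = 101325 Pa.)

Overburden (lithostatic) stress σ_v:
mudstone: 2281 kg/m³ × 9.80665 m/s² × 7105 m = 1.589×10^8 Pa = 158.9 MPa
gneiss: 2831 kg/m³ × 9.80665 m/s² × 18563 m = 5.154×10^8 Pa = 515.4 MPa
Total = 158.9 + 515.4 = 674.29 MPa
Pore pressure P_p = λ·σ_v = 0.48 × 674.3 MPa = 323.7 MPa
Effective stress σ' = σ_v − P_p = 674.3 − 323.7 = 350.63 MPa = 3460.5 atm

3460 atm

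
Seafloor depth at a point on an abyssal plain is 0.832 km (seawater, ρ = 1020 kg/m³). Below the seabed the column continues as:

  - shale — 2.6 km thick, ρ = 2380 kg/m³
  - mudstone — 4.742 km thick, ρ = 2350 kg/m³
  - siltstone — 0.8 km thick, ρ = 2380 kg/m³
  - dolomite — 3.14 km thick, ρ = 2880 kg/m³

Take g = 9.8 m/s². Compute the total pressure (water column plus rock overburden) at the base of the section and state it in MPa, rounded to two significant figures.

seawater: 1020 kg/m³ × 9.8 m/s² × 832 m = 8.317×10^6 Pa = 8.317 MPa
shale: 2380 kg/m³ × 9.8 m/s² × 2600 m = 6.064×10^7 Pa = 60.64 MPa
mudstone: 2350 kg/m³ × 9.8 m/s² × 4742 m = 1.092×10^8 Pa = 109.2 MPa
siltstone: 2380 kg/m³ × 9.8 m/s² × 800 m = 1.866×10^7 Pa = 18.66 MPa
dolomite: 2880 kg/m³ × 9.8 m/s² × 3140 m = 8.862×10^7 Pa = 88.62 MPa
Total = 8.317 + 60.64 + 109.2 + 18.66 + 88.62 = 285.45 MPa

290 MPa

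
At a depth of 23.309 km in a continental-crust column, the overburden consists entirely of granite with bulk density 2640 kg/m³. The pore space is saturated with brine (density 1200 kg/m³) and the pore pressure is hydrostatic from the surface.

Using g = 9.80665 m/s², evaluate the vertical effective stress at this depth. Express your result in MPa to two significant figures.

330 MPa

Overburden (lithostatic) stress σ_v:
granite: 2640 kg/m³ × 9.80665 m/s² × 23309 m = 6.035×10^8 Pa = 603.5 MPa
Pore pressure P_p = 1200 kg/m³ × 9.80665 m/s² × 23309 m = 2.743×10^8 Pa = 274.3 MPa
Effective stress σ' = σ_v − P_p = 603.5 − 274.3 = 329.16 MPa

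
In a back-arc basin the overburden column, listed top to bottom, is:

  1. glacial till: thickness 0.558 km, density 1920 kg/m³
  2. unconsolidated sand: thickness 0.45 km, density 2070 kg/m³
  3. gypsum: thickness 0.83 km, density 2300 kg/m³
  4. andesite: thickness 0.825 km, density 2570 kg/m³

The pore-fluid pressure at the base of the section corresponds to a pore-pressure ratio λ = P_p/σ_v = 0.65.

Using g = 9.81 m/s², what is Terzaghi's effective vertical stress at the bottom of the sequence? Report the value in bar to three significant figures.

Overburden (lithostatic) stress σ_v:
glacial till: 1920 kg/m³ × 9.81 m/s² × 558 m = 1.051×10^7 Pa = 10.51 MPa
unconsolidated sand: 2070 kg/m³ × 9.81 m/s² × 450 m = 9.138×10^6 Pa = 9.138 MPa
gypsum: 2300 kg/m³ × 9.81 m/s² × 830 m = 1.873×10^7 Pa = 18.73 MPa
andesite: 2570 kg/m³ × 9.81 m/s² × 825 m = 2.080×10^7 Pa = 20.80 MPa
Total = 10.51 + 9.138 + 18.73 + 20.80 = 59.175 MPa
Pore pressure P_p = λ·σ_v = 0.65 × 59.17 MPa = 38.46 MPa
Effective stress σ' = σ_v − P_p = 59.17 − 38.46 = 20.711 MPa = 207.11 bar

207 bar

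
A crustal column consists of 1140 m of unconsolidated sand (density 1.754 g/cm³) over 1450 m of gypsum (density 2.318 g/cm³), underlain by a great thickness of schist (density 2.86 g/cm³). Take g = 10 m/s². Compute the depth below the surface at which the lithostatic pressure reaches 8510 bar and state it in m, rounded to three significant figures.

30500 m

Pressure at base of upper layers: 1754×10×1140 + 2318×10×1450 = 5.361×10^7 Pa = 536.1 bar
Remaining pressure to be supplied by schist: 8.510×10^8 − 5.361×10^7 = 7.974×10^8 Pa
Additional depth in schist = 7.974×10^8 Pa / (2860 kg/m³ × 10 m/s²) = 27881 m
Total depth = 2590 m + 27881 m = 30471 m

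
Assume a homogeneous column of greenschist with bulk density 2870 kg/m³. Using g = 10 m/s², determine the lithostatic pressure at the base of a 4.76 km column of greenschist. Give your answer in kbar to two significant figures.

1.4 kbar

greenschist: 2870 kg/m³ × 10 m/s² × 4760 m = 1.366×10^8 Pa = 1.366 kbar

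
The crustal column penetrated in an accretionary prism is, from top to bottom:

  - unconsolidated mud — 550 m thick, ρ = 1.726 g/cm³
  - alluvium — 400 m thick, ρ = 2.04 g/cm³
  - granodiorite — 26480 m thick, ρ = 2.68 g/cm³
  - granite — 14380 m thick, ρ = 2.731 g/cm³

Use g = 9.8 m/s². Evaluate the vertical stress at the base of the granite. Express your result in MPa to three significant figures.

unconsolidated mud: 1726 kg/m³ × 9.8 m/s² × 550 m = 9.303×10^6 Pa = 9.303 MPa
alluvium: 2040 kg/m³ × 9.8 m/s² × 400 m = 7.997×10^6 Pa = 7.997 MPa
granodiorite: 2680 kg/m³ × 9.8 m/s² × 26480 m = 6.955×10^8 Pa = 695.5 MPa
granite: 2731 kg/m³ × 9.8 m/s² × 14380 m = 3.849×10^8 Pa = 384.9 MPa
Total = 9.303 + 7.997 + 695.5 + 384.9 = 1097.6 MPa

1100 MPa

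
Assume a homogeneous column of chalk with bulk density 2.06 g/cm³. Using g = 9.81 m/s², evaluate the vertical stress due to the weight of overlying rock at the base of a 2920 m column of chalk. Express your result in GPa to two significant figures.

0.059 GPa

chalk: 2060 kg/m³ × 9.81 m/s² × 2920 m = 5.901×10^7 Pa = 0.05901 GPa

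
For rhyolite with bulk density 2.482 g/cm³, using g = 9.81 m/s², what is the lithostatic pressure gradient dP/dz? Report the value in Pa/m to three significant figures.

dP/dz = ρg = 2482 kg/m³ × 9.81 m/s² = 24348 Pa/m

24300 Pa/m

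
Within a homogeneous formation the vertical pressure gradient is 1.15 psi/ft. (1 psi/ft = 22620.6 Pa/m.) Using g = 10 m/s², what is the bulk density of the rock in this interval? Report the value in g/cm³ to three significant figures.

2.60 g/cm³

ρ = (dP/dz)/g = 1.15 psi/ft / 10 m/s² = 26014 Pa/m / 10 m/s² = 2601.4 kg/m³
= 2.601 g/cm³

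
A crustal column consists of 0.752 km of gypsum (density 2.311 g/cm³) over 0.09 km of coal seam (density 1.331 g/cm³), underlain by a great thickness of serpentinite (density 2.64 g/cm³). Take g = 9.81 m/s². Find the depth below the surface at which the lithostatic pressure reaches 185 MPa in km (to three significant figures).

Pressure at base of upper layers: 2311×9.81×752 + 1331×9.81×90 = 1.822×10^7 Pa = 18.22 MPa
Remaining pressure to be supplied by serpentinite: 1.850×10^8 − 1.822×10^7 = 1.668×10^8 Pa
Additional depth in serpentinite = 1.668×10^8 Pa / (2640 kg/m³ × 9.81 m/s²) = 6439.6 m
Total depth = 842 m + 6439.6 m = 7281.6 m
= 7.2816 km

7.28 km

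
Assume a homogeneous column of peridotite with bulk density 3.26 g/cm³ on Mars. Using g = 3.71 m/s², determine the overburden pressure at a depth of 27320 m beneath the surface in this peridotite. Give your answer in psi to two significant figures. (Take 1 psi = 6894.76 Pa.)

peridotite: 3260 kg/m³ × 3.71 m/s² × 27320 m = 3.304×10^8 Pa = 47924 psi

48000 psi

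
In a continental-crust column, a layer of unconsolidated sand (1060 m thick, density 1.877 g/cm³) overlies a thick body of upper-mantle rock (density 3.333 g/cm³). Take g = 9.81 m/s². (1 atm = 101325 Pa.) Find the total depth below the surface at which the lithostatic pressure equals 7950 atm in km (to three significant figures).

25.1 km

Pressure at base of upper layers: 1877×9.81×1060 = 1.952×10^7 Pa = 192.6 atm
Remaining pressure to be supplied by upper-mantle rock: 8.055×10^8 − 1.952×10^7 = 7.860×10^8 Pa
Additional depth in upper-mantle rock = 7.860×10^8 Pa / (3333 kg/m³ × 9.81 m/s²) = 24040 m
Total depth = 1060 m + 24040 m = 25100 m
= 25.100 km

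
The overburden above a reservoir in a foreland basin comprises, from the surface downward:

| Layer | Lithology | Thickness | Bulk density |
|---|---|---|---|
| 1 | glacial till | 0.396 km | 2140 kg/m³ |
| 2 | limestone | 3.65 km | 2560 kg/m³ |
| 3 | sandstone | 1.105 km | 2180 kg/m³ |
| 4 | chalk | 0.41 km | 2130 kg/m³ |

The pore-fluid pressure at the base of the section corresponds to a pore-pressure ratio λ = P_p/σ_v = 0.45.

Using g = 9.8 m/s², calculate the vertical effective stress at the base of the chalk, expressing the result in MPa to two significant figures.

73 MPa

Overburden (lithostatic) stress σ_v:
glacial till: 2140 kg/m³ × 9.8 m/s² × 396 m = 8.305×10^6 Pa = 8.305 MPa
limestone: 2560 kg/m³ × 9.8 m/s² × 3650 m = 9.157×10^7 Pa = 91.57 MPa
sandstone: 2180 kg/m³ × 9.8 m/s² × 1105 m = 2.361×10^7 Pa = 23.61 MPa
chalk: 2130 kg/m³ × 9.8 m/s² × 410 m = 8.558×10^6 Pa = 8.558 MPa
Total = 8.305 + 91.57 + 23.61 + 8.558 = 132.04 MPa
Pore pressure P_p = λ·σ_v = 0.45 × 132.0 MPa = 59.42 MPa
Effective stress σ' = σ_v − P_p = 132.0 − 59.42 = 72.623 MPa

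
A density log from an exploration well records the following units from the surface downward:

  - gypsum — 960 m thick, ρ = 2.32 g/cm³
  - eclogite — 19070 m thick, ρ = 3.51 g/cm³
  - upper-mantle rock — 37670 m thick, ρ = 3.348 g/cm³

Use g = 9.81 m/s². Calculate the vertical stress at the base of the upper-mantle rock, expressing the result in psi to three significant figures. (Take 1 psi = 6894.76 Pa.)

gypsum: 2320 kg/m³ × 9.81 m/s² × 960 m = 2.185×10^7 Pa = 3169 psi
eclogite: 3510 kg/m³ × 9.81 m/s² × 19070 m = 6.566×10^8 Pa = 95237 psi
upper-mantle rock: 3348 kg/m³ × 9.81 m/s² × 37670 m = 1.237×10^9 Pa = 1.794×10^5 psi
Total = 3169 + 95237 + 1.794×10^5 = 2.7785×10^5 psi

278000 psi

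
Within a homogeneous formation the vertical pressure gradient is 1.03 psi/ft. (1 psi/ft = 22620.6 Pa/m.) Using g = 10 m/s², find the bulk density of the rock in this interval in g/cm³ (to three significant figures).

ρ = (dP/dz)/g = 1.03 psi/ft / 10 m/s² = 23299 Pa/m / 10 m/s² = 2329.9 kg/m³
= 2.330 g/cm³

2.33 g/cm³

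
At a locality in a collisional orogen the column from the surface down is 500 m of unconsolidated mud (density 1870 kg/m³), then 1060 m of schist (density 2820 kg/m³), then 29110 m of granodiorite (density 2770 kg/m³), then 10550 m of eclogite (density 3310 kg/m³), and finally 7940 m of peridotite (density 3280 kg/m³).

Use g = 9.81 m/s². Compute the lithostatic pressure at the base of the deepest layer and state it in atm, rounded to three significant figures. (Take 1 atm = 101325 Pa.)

unconsolidated mud: 1870 kg/m³ × 9.81 m/s² × 500 m = 9.172×10^6 Pa = 90.52 atm
schist: 2820 kg/m³ × 9.81 m/s² × 1060 m = 2.932×10^7 Pa = 289.4 atm
granodiorite: 2770 kg/m³ × 9.81 m/s² × 29110 m = 7.910×10^8 Pa = 7807 atm
eclogite: 3310 kg/m³ × 9.81 m/s² × 10550 m = 3.426×10^8 Pa = 3381 atm
peridotite: 3280 kg/m³ × 9.81 m/s² × 7940 m = 2.555×10^8 Pa = 2521 atm
Total = 90.52 + 289.4 + 7807 + 3381 + 2521 = 14089 atm

14100 atm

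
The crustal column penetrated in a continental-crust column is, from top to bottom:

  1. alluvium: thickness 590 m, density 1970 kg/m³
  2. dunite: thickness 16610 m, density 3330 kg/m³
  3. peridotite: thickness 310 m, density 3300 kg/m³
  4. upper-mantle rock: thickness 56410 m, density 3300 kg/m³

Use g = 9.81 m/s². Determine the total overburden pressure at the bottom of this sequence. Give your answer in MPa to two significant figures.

alluvium: 1970 kg/m³ × 9.81 m/s² × 590 m = 1.140×10^7 Pa = 11.40 MPa
dunite: 3330 kg/m³ × 9.81 m/s² × 16610 m = 5.426×10^8 Pa = 542.6 MPa
peridotite: 3300 kg/m³ × 9.81 m/s² × 310 m = 1.004×10^7 Pa = 10.04 MPa
upper-mantle rock: 3300 kg/m³ × 9.81 m/s² × 56410 m = 1.826×10^9 Pa = 1826 MPa
Total = 11.40 + 542.6 + 10.04 + 1826 = 2390.2 MPa

2400 MPa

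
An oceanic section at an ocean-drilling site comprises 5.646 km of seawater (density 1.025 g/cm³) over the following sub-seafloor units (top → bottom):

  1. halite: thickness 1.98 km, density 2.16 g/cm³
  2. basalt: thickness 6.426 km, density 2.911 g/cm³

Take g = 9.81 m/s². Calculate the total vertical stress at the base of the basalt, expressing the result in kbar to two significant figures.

seawater: 1025 kg/m³ × 9.81 m/s² × 5646 m = 5.677×10^7 Pa = 0.5677 kbar
halite: 2160 kg/m³ × 9.81 m/s² × 1980 m = 4.196×10^7 Pa = 0.4196 kbar
basalt: 2911 kg/m³ × 9.81 m/s² × 6426 m = 1.835×10^8 Pa = 1.835 kbar
Total = 0.5677 + 0.4196 + 1.835 = 2.8223 kbar

2.8 kbar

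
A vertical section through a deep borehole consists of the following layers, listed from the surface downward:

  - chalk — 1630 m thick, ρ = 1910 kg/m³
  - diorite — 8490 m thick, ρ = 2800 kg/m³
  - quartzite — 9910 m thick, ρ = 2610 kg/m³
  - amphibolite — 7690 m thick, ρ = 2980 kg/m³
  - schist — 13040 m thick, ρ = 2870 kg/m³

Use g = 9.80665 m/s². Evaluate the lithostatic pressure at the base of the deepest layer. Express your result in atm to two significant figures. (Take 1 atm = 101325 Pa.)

11000 atm

chalk: 1910 kg/m³ × 9.80665 m/s² × 1630 m = 3.053×10^7 Pa = 301.3 atm
diorite: 2800 kg/m³ × 9.80665 m/s² × 8490 m = 2.331×10^8 Pa = 2301 atm
quartzite: 2610 kg/m³ × 9.80665 m/s² × 9910 m = 2.536×10^8 Pa = 2503 atm
amphibolite: 2980 kg/m³ × 9.80665 m/s² × 7690 m = 2.247×10^8 Pa = 2218 atm
schist: 2870 kg/m³ × 9.80665 m/s² × 13040 m = 3.670×10^8 Pa = 3622 atm
Total = 301.3 + 2301 + 2503 + 2218 + 3622 = 10945 atm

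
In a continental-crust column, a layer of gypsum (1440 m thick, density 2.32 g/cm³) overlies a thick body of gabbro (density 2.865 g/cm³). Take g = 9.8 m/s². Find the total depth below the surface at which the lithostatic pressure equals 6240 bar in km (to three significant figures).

22.5 km

Pressure at base of upper layers: 2320×9.8×1440 = 3.274×10^7 Pa = 327.4 bar
Remaining pressure to be supplied by gabbro: 6.240×10^8 − 3.274×10^7 = 5.913×10^8 Pa
Additional depth in gabbro = 5.913×10^8 Pa / (2865 kg/m³ × 9.8 m/s²) = 21059 m
Total depth = 1440 m + 21059 m = 22499 m
= 22.499 km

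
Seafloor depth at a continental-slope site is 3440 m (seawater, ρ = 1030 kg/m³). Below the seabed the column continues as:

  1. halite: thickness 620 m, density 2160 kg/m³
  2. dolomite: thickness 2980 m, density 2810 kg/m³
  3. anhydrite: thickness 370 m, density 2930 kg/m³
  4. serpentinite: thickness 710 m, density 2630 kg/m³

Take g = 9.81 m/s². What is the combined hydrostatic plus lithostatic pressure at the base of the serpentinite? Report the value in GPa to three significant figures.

seawater: 1030 kg/m³ × 9.81 m/s² × 3440 m = 3.476×10^7 Pa = 0.03476 GPa
halite: 2160 kg/m³ × 9.81 m/s² × 620 m = 1.314×10^7 Pa = 0.01314 GPa
dolomite: 2810 kg/m³ × 9.81 m/s² × 2980 m = 8.215×10^7 Pa = 0.08215 GPa
anhydrite: 2930 kg/m³ × 9.81 m/s² × 370 m = 1.064×10^7 Pa = 0.01064 GPa
serpentinite: 2630 kg/m³ × 9.81 m/s² × 710 m = 1.832×10^7 Pa = 0.01832 GPa
Total = 0.03476 + 0.01314 + 0.08215 + 0.01064 + 0.01832 = 0.15900 GPa

0.159 GPa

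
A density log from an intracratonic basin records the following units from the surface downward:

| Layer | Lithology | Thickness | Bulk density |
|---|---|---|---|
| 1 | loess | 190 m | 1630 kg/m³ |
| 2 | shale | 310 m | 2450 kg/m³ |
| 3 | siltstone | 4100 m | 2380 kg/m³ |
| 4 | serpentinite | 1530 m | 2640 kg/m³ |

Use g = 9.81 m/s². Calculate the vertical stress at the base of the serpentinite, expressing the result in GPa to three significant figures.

0.146 GPa

loess: 1630 kg/m³ × 9.81 m/s² × 190 m = 3.038×10^6 Pa = 3.038×10^-3 GPa
shale: 2450 kg/m³ × 9.81 m/s² × 310 m = 7.451×10^6 Pa = 7.451×10^-3 GPa
siltstone: 2380 kg/m³ × 9.81 m/s² × 4100 m = 9.573×10^7 Pa = 0.09573 GPa
serpentinite: 2640 kg/m³ × 9.81 m/s² × 1530 m = 3.962×10^7 Pa = 0.03962 GPa
Total = 3.038×10^-3 + 7.451×10^-3 + 0.09573 + 0.03962 = 0.14584 GPa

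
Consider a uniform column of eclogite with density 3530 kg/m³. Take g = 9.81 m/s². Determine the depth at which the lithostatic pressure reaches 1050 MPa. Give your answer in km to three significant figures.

h = P/(ρg) = 1050 MPa / (3530 kg/m³ × 9.81 m/s²) = 1.050×10^9 Pa / 34629 Pa/m = 30321 m
= 30.321 km

30.3 km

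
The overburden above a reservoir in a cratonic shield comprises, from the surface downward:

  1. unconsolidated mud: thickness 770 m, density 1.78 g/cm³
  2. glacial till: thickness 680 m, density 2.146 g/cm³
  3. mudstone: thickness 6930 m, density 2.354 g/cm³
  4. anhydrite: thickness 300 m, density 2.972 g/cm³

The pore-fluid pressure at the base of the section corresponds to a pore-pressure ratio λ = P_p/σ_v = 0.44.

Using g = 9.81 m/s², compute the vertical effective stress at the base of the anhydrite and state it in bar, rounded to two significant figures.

Overburden (lithostatic) stress σ_v:
unconsolidated mud: 1780 kg/m³ × 9.81 m/s² × 770 m = 1.345×10^7 Pa = 13.45 MPa
glacial till: 2146 kg/m³ × 9.81 m/s² × 680 m = 1.432×10^7 Pa = 14.32 MPa
mudstone: 2354 kg/m³ × 9.81 m/s² × 6930 m = 1.600×10^8 Pa = 160.0 MPa
anhydrite: 2972 kg/m³ × 9.81 m/s² × 300 m = 8.747×10^6 Pa = 8.747 MPa
Total = 13.45 + 14.32 + 160.0 + 8.747 = 196.54 MPa
Pore pressure P_p = λ·σ_v = 0.44 × 196.5 MPa = 86.48 MPa
Effective stress σ' = σ_v − P_p = 196.5 − 86.48 = 110.06 MPa = 1100.6 bar

1100 bar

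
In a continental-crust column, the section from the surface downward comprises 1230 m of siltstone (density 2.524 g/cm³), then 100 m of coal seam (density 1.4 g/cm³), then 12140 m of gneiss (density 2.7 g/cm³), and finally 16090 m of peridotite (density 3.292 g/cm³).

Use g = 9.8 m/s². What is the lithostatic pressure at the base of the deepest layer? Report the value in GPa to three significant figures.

siltstone: 2524 kg/m³ × 9.8 m/s² × 1230 m = 3.042×10^7 Pa = 0.03042 GPa
coal seam: 1400 kg/m³ × 9.8 m/s² × 100 m = 1.372×10^6 Pa = 1.372×10^-3 GPa
gneiss: 2700 kg/m³ × 9.8 m/s² × 12140 m = 3.212×10^8 Pa = 0.3212 GPa
peridotite: 3292 kg/m³ × 9.8 m/s² × 16090 m = 5.191×10^8 Pa = 0.5191 GPa
Total = 0.03042 + 1.372×10^-3 + 0.3212 + 0.5191 = 0.87211 GPa

0.872 GPa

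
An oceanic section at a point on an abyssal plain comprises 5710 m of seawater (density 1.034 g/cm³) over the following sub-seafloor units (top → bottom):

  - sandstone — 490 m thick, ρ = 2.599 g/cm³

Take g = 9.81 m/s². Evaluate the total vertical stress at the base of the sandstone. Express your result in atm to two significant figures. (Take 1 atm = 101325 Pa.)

690 atm

seawater: 1034 kg/m³ × 9.81 m/s² × 5710 m = 5.792×10^7 Pa = 571.6 atm
sandstone: 2599 kg/m³ × 9.81 m/s² × 490 m = 1.249×10^7 Pa = 123.3 atm
Total = 571.6 + 123.3 = 694.92 atm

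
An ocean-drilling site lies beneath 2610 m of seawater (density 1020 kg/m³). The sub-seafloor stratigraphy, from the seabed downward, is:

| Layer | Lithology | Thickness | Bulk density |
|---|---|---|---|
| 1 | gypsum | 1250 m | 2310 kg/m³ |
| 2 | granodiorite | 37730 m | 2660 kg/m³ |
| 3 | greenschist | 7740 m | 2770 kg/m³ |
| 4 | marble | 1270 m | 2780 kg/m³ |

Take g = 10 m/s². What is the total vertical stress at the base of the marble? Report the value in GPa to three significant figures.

1.31 GPa

seawater: 1020 kg/m³ × 10 m/s² × 2610 m = 2.662×10^7 Pa = 0.02662 GPa
gypsum: 2310 kg/m³ × 10 m/s² × 1250 m = 2.888×10^7 Pa = 0.02888 GPa
granodiorite: 2660 kg/m³ × 10 m/s² × 37730 m = 1.004×10^9 Pa = 1.004 GPa
greenschist: 2770 kg/m³ × 10 m/s² × 7740 m = 2.144×10^8 Pa = 0.2144 GPa
marble: 2780 kg/m³ × 10 m/s² × 1270 m = 3.531×10^7 Pa = 0.03531 GPa
Total = 0.02662 + 0.02888 + 1.004 + 0.2144 + 0.03531 = 1.3088 GPa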